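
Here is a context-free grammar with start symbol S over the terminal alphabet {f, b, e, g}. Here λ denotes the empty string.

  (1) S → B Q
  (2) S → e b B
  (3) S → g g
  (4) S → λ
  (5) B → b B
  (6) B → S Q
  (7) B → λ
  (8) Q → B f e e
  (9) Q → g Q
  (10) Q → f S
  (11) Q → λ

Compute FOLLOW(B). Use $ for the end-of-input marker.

FIRST(S): from S→B Q we get {λ, b, e, f, g}; from S→e b B we get {e}; from S→g g we get {g}; from S→λ we get {λ}. So FIRST(S) = {λ, b, e, f, g}.
FIRST(B): from B→b B we get {b}; from B→S Q we get {λ, b, e, f, g}; from B→λ we get {λ}. So FIRST(B) = {λ, b, e, f, g}.
FIRST(Q): from Q→B f e e we get {b, e, f, g}; from Q→g Q we get {g}; from Q→f S we get {f}; from Q→λ we get {λ}. So FIRST(Q) = {λ, b, e, f, g}.
FOLLOW(S) includes $ since S is the start symbol.
FOLLOW(S): in B→S Q, S is followed by Q with FIRST {λ, b, e, f, g}; in B→S Q, the suffix after S is nullable, so FOLLOW(S) ⊇ FOLLOW(B) = {$, b, e, f, g}; in Q→f S, the suffix after S is empty, so FOLLOW(S) ⊇ FOLLOW(Q) = {$, b, e, f, g}. Thus FOLLOW(S) = {$, b, e, f, g}.
FOLLOW(B): in S→B Q, B is followed by Q with FIRST {λ, b, e, f, g}; in S→B Q, the suffix after B is nullable, so FOLLOW(B) ⊇ FOLLOW(S) = {$, b, e, f, g}; in S→e b B, the suffix after B is empty, so FOLLOW(B) ⊇ FOLLOW(S) = {$, b, e, f, g}; in B→b B, the suffix after B is empty (adds nothing new); in Q→B f e e, B is followed by f e e with FIRST {f}. Thus FOLLOW(B) = {$, b, e, f, g}.
FOLLOW(Q): in S→B Q, the suffix after Q is empty, so FOLLOW(Q) ⊇ FOLLOW(S) = {$, b, e, f, g}; in B→S Q, the suffix after Q is empty, so FOLLOW(Q) ⊇ FOLLOW(B) = {$, b, e, f, g}; in Q→g Q, the suffix after Q is empty (adds nothing new). Thus FOLLOW(Q) = {$, b, e, f, g}.

{$, b, e, f, g}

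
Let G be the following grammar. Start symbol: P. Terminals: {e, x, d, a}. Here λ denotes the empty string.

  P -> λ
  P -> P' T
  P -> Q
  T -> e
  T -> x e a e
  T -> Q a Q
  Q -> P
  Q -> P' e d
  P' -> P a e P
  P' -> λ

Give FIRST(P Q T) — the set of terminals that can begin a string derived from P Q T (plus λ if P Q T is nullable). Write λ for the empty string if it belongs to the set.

{a, e, x}

FIRST(P): from P->λ we get {λ}; from P->P' T we get {a, e, x}; from P->Q we get {λ, a, e, x}. So FIRST(P) = {λ, a, e, x}.
FIRST(P'): from P'->P a e P we get {a, e, x}; from P'->λ we get {λ}. So FIRST(P') = {λ, a, e, x}.
FIRST(Q): from Q->P we get {λ, a, e, x}; from Q->P' e d we get {a, e, x}. So FIRST(Q) = {λ, a, e, x}.
FIRST(T): from T->e we get {e}; from T->x e a e we get {x}; from T->Q a Q we get {a, e, x}. So FIRST(T) = {a, e, x}.
FIRST(P Q T): take FIRST of each symbol in turn, carrying on past any symbol whose FIRST contains λ; result {a, e, x}.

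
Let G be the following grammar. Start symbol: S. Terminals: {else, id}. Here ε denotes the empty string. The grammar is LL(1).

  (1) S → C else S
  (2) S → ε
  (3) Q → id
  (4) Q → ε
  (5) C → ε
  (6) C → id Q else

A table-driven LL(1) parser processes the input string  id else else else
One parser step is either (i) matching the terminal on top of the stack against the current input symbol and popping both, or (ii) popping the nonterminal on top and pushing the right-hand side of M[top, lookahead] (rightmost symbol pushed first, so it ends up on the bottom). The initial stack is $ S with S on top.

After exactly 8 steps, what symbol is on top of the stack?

else

step 1: stack=$ S  input=id else else else $  — expand S → C else S
step 2: stack=$ S else C  input=id else else else $  — expand C → id Q else
step 3: stack=$ S else else Q id  input=id else else else $  — match id
step 4: stack=$ S else else Q  input=else else else $  — expand Q → ε
step 5: stack=$ S else else  input=else else else $  — match else
step 6: stack=$ S else  input=else else $  — match else
step 7: stack=$ S  input=else $  — expand S → C else S
step 8: stack=$ S else C  input=else $  — expand C → ε
Stack after step 8: $ S else (top = else).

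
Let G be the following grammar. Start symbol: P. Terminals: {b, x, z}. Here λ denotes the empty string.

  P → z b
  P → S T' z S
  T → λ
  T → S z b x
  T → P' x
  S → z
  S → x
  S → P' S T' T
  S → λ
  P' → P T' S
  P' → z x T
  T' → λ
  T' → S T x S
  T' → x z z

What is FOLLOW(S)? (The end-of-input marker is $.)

FIRST(P): from P→z b we get {z}; from P→S T' z S we get {x, z}. So FIRST(P) = {x, z}.
FIRST(P'): from P'→P T' S we get {x, z}; from P'→z x T we get {z}. So FIRST(P') = {x, z}.
FIRST(S): from S→z we get {z}; from S→x we get {x}; from S→P' S T' T we get {x, z}; from S→λ we get {λ}. So FIRST(S) = {λ, x, z}.
FIRST(T): from T→λ we get {λ}; from T→S z b x we get {x, z}; from T→P' x we get {x, z}. So FIRST(T) = {λ, x, z}.
FIRST(T'): from T'→λ we get {λ}; from T'→S T x S we get {x, z}; from T'→x z z we get {x}. So FIRST(T') = {λ, x, z}.
FOLLOW(P) includes $ since P is the start symbol.
FOLLOW(P): in P'→P T' S, P is followed by T' S with FIRST {λ, x, z}; in P'→P T' S, the suffix after P is nullable, so FOLLOW(P) ⊇ FOLLOW(P') = {$, x, z}. Thus FOLLOW(P) = {$, x, z}.
FOLLOW(T): in S→P' S T' T, the suffix after T is empty, so FOLLOW(T) ⊇ FOLLOW(S) = {$, x, z}; in P'→z x T, the suffix after T is empty, so FOLLOW(T) ⊇ FOLLOW(P') = {$, x, z}; in T'→S T x S, T is followed by x S with FIRST {x}. Thus FOLLOW(T) = {$, x, z}.
FOLLOW(S): in P→S T' z S (occurrence 1), S is followed by T' z S with FIRST {x, z}; in P→S T' z S (occurrence 2), the suffix after S is empty, so FOLLOW(S) ⊇ FOLLOW(P) = {$, x, z}; in T→S z b x, S is followed by z b x with FIRST {z}; in S→P' S T' T, S is followed by T' T with FIRST {λ, x, z}; in S→P' S T' T, the suffix after S is nullable (adds nothing new); in P'→P T' S, the suffix after S is empty, so FOLLOW(S) ⊇ FOLLOW(P') = {$, x, z}; in T'→S T x S (occurrence 1), S is followed by T x S with FIRST {x, z}; in T'→S T x S (occurrence 2), the suffix after S is empty, so FOLLOW(S) ⊇ FOLLOW(T') = {$, x, z}. Thus FOLLOW(S) = {$, x, z}.
FOLLOW(P'): in T→P' x, P' is followed by x with FIRST {x}; in S→P' S T' T, P' is followed by S T' T with FIRST {λ, x, z}; in S→P' S T' T, the suffix after P' is nullable, so FOLLOW(P') ⊇ FOLLOW(S) = {$, x, z}. Thus FOLLOW(P') = {$, x, z}.
FOLLOW(T'): in P→S T' z S, T' is followed by z S with FIRST {z}; in S→P' S T' T, T' is followed by T with FIRST {λ, x, z}; in S→P' S T' T, the suffix after T' is nullable, so FOLLOW(T') ⊇ FOLLOW(S) = {$, x, z}; in P'→P T' S, T' is followed by S with FIRST {λ, x, z}; in P'→P T' S, the suffix after T' is nullable, so FOLLOW(T') ⊇ FOLLOW(P') = {$, x, z}. Thus FOLLOW(T') = {$, x, z}.

{$, x, z}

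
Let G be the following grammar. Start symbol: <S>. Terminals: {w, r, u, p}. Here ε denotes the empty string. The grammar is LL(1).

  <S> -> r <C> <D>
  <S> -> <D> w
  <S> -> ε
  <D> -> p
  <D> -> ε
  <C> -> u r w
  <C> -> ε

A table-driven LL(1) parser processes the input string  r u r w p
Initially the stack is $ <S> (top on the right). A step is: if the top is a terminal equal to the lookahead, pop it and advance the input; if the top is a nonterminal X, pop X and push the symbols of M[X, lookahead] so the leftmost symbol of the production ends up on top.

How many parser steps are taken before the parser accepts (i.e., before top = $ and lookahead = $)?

8

step 1: stack=$ <S>  input=r u r w p $  — expand <S> -> r <C> <D>
step 2: stack=$ <D> <C> r  input=r u r w p $  — match r
step 3: stack=$ <D> <C>  input=u r w p $  — expand <C> -> u r w
step 4: stack=$ <D> w r u  input=u r w p $  — match u
step 5: stack=$ <D> w r  input=r w p $  — match r
step 6: stack=$ <D> w  input=w p $  — match w
step 7: stack=$ <D>  input=p $  — expand <D> -> p
step 8: stack=$ p  input=p $  — match p
Accept reached after 8 steps.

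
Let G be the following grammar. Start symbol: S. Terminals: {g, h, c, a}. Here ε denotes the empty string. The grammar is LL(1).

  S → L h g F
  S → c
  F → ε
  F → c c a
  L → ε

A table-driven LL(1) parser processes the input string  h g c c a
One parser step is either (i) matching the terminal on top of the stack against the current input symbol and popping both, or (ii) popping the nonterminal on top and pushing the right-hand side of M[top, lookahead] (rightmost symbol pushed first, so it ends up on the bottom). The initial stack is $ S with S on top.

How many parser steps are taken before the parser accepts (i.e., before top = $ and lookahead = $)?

step 1: stack=$ S  input=h g c c a $  — expand S → L h g F
step 2: stack=$ F g h L  input=h g c c a $  — expand L → ε
step 3: stack=$ F g h  input=h g c c a $  — match h
step 4: stack=$ F g  input=g c c a $  — match g
step 5: stack=$ F  input=c c a $  — expand F → c c a
step 6: stack=$ a c c  input=c c a $  — match c
step 7: stack=$ a c  input=c a $  — match c
step 8: stack=$ a  input=a $  — match a
Accept reached after 8 steps.

8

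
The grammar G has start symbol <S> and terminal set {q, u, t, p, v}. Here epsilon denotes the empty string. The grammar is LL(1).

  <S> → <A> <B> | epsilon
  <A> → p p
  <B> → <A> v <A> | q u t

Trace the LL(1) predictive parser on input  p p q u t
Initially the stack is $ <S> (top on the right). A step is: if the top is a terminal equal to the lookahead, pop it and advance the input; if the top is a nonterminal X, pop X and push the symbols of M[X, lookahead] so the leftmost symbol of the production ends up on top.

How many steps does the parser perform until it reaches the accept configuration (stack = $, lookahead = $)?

step 1: stack=$ <S>  input=p p q u t $  — expand <S> → <A> <B>
step 2: stack=$ <B> <A>  input=p p q u t $  — expand <A> → p p
step 3: stack=$ <B> p p  input=p p q u t $  — match p
step 4: stack=$ <B> p  input=p q u t $  — match p
step 5: stack=$ <B>  input=q u t $  — expand <B> → q u t
step 6: stack=$ t u q  input=q u t $  — match q
step 7: stack=$ t u  input=u t $  — match u
step 8: stack=$ t  input=t $  — match t
Accept reached after 8 steps.

8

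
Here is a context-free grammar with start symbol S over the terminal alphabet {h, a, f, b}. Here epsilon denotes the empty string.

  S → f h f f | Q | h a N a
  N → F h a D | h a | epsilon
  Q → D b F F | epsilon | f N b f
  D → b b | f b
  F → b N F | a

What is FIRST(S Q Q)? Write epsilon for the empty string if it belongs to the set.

FIRST(D): from D→b b we get {b}; from D→f b we get {f}. So FIRST(D) = {b, f}.
FIRST(F): from F→b N F we get {b}; from F→a we get {a}. So FIRST(F) = {a, b}.
FIRST(N): from N→F h a D we get {a, b}; from N→h a we get {h}; from N→epsilon we get {epsilon}. So FIRST(N) = {epsilon, a, b, h}.
FIRST(Q): from Q→D b F F we get {b, f}; from Q→epsilon we get {epsilon}; from Q→f N b f we get {f}. So FIRST(Q) = {epsilon, b, f}.
FIRST(S): from S→f h f f we get {f}; from S→Q we get {epsilon, b, f}; from S→h a N a we get {h}. So FIRST(S) = {epsilon, b, f, h}.
FIRST(S Q Q): take FIRST of each symbol in turn, carrying on past any symbol whose FIRST contains epsilon; result {epsilon, b, f, h}.

{epsilon, b, f, h}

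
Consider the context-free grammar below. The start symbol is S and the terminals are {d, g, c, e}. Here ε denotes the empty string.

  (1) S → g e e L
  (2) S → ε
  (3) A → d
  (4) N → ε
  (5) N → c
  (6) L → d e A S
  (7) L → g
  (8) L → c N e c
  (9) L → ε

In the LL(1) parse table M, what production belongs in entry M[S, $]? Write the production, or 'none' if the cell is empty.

FIRST(S): from S→g e e L we get {g}; from S→ε we get {ε}. So FIRST(S) = {ε, g}.
FIRST(A): from A→d we get {d}. So FIRST(A) = {d}.
FIRST(N): from N→ε we get {ε}; from N→c we get {c}. So FIRST(N) = {ε, c}.
FIRST(L): from L→d e A S we get {d}; from L→g we get {g}; from L→c N e c we get {c}; from L→ε we get {ε}. So FIRST(L) = {ε, c, d, g}.
FOLLOW(S) includes $ since S is the start symbol.
FOLLOW(S): in L→d e A S, the suffix after S is empty, so FOLLOW(S) ⊇ FOLLOW(L) = {$}. Thus FOLLOW(S) = {$}.
FOLLOW(L): in S→g e e L, the suffix after L is empty, so FOLLOW(L) ⊇ FOLLOW(S) = {$}. Thus FOLLOW(L) = {$}.
For S → g e e L: FIRST(g e e L) = {g}, so it goes in M[S, t] for t ∈ {g}.
For S → ε: FIRST(ε) = {ε}, so it goes in M[S, t] for t ∈ {}; since ε ∈ FIRST, also for every t ∈ FOLLOW(S) = {$}.

S → ε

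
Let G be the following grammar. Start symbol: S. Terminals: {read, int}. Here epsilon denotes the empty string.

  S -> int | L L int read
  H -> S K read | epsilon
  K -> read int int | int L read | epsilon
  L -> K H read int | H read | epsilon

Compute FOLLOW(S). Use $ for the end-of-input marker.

FIRST(K): from K->read int int we get {read}; from K->int L read we get {int}; from K->epsilon we get {epsilon}. So FIRST(K) = {epsilon, int, read}.
FIRST(S): from S->int we get {int}; from S->L L int read we get {int, read}. So FIRST(S) = {int, read}.
FIRST(H): from H->S K read we get {int, read}; from H->epsilon we get {epsilon}. So FIRST(H) = {epsilon, int, read}.
FIRST(L): from L->K H read int we get {int, read}; from L->H read we get {int, read}; from L->epsilon we get {epsilon}. So FIRST(L) = {epsilon, int, read}.
FOLLOW(S) includes $ since S is the start symbol.
FOLLOW(S): in H->S K read, S is followed by K read with FIRST {int, read}. Thus FOLLOW(S) = {$, int, read}.
FOLLOW(H): in L->K H read int, H is followed by read int with FIRST {read}; in L->H read, H is followed by read with FIRST {read}. Thus FOLLOW(H) = {read}.
FOLLOW(K): in H->S K read, K is followed by read with FIRST {read}; in L->K H read int, K is followed by H read int with FIRST {int, read}. Thus FOLLOW(K) = {int, read}.
FOLLOW(L): in S->L L int read (occurrence 1), L is followed by L int read with FIRST {int, read}; in S->L L int read (occurrence 2), L is followed by int read with FIRST {int}; in K->int L read, L is followed by read with FIRST {read}. Thus FOLLOW(L) = {int, read}.

{$, int, read}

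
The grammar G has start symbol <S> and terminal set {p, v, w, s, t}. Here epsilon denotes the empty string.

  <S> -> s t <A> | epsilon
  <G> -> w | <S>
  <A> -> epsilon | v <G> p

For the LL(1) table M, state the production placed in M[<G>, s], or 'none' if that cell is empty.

FIRST(<S>): from <S>->s t <A> we get {s}; from <S>->epsilon we get {epsilon}. So FIRST(<S>) = {epsilon, s}.
FIRST(<A>): from <A>->epsilon we get {epsilon}; from <A>->v <G> p we get {v}. So FIRST(<A>) = {epsilon, v}.
FIRST(<G>): from <G>->w we get {w}; from <G>-><S> we get {epsilon, s}. So FIRST(<G>) = {epsilon, s, w}.
FOLLOW(<S>) includes $ since <S> is the start symbol.
FOLLOW(<G>): in <A>->v <G> p, <G> is followed by p with FIRST {p}. Thus FOLLOW(<G>) = {p}.
For <G> -> w: FIRST(w) = {w}, so it goes in M[<G>, t] for t ∈ {w}.
For <G> -> <S>: FIRST(<S>) = {epsilon, s}, so it goes in M[<G>, t] for t ∈ {s}; since epsilon ∈ FIRST, also for every t ∈ FOLLOW(<G>) = {p}.

<G> -> <S>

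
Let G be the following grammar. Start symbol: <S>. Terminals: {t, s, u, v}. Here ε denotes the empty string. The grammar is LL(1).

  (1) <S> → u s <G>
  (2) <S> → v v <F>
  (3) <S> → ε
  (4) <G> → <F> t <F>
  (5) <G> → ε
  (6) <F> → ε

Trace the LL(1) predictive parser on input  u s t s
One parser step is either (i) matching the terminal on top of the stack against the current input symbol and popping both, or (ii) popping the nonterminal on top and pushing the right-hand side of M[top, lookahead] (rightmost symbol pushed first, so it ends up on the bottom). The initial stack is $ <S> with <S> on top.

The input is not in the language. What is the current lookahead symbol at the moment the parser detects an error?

s

     Stack        Input      Action
  1  $ <S>        u s t s $  expand <S> → u s <G>
  2  $ <G> s u    u s t s $  match u
  3  $ <G> s      s t s $    match s
  4  $ <G>        t s $      expand <G> → <F> t <F>
  5  $ <F> t <F>  t s $      expand <F> → ε
  6  $ <F> t      t s $      match t
  7  $ <F>        s $        error: M[<F>, s] is empty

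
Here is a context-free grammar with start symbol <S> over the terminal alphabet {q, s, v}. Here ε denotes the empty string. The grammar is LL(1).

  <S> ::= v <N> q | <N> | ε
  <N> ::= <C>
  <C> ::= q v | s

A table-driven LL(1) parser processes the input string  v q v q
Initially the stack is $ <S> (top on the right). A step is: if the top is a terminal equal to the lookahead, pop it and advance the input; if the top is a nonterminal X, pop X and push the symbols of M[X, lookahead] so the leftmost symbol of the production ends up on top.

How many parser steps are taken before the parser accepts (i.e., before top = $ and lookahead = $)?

7

step 1: stack=$ <S>  input=v q v q $  — expand <S> ::= v <N> q
step 2: stack=$ q <N> v  input=v q v q $  — match v
step 3: stack=$ q <N>  input=q v q $  — expand <N> ::= <C>
step 4: stack=$ q <C>  input=q v q $  — expand <C> ::= q v
step 5: stack=$ q v q  input=q v q $  — match q
step 6: stack=$ q v  input=v q $  — match v
step 7: stack=$ q  input=q $  — match q
Accept reached after 7 steps.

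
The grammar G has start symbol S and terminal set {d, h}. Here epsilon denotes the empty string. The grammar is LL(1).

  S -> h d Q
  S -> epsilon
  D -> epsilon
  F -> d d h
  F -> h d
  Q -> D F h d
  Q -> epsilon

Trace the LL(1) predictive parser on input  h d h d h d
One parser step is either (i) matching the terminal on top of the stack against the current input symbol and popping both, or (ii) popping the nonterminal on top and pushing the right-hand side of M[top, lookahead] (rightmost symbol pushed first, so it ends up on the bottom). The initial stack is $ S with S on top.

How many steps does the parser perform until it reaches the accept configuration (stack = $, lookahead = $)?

10

step 1: stack=$ S  input=h d h d h d $  — expand S -> h d Q
step 2: stack=$ Q d h  input=h d h d h d $  — match h
step 3: stack=$ Q d  input=d h d h d $  — match d
step 4: stack=$ Q  input=h d h d $  — expand Q -> D F h d
step 5: stack=$ d h F D  input=h d h d $  — expand D -> epsilon
step 6: stack=$ d h F  input=h d h d $  — expand F -> h d
step 7: stack=$ d h d h  input=h d h d $  — match h
step 8: stack=$ d h d  input=d h d $  — match d
step 9: stack=$ d h  input=h d $  — match h
step 10: stack=$ d  input=d $  — match d
Accept reached after 10 steps.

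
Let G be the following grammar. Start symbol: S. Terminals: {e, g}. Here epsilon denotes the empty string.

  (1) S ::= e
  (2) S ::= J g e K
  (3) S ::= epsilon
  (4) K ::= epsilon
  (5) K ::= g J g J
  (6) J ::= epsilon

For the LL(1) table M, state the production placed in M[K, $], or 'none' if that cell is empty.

K ::= epsilon

FIRST(K): from K::=epsilon we get {epsilon}; from K::=g J g J we get {g}. So FIRST(K) = {epsilon, g}.
FIRST(J): from J::=epsilon we get {epsilon}. So FIRST(J) = {epsilon}.
FIRST(S): from S::=e we get {e}; from S::=J g e K we get {g}; from S::=epsilon we get {epsilon}. So FIRST(S) = {epsilon, e, g}.
FOLLOW(S) includes $ since S is the start symbol.
FOLLOW(S): S appears on no right-hand side. Thus FOLLOW(S) = {$}.
FOLLOW(K): in S::=J g e K, the suffix after K is empty, so FOLLOW(K) ⊇ FOLLOW(S) = {$}. Thus FOLLOW(K) = {$}.
For K ::= epsilon: FIRST(epsilon) = {epsilon}, so it goes in M[K, t] for t ∈ {}; since epsilon ∈ FIRST, also for every t ∈ FOLLOW(K) = {$}.
For K ::= g J g J: FIRST(g J g J) = {g}, so it goes in M[K, t] for t ∈ {g}.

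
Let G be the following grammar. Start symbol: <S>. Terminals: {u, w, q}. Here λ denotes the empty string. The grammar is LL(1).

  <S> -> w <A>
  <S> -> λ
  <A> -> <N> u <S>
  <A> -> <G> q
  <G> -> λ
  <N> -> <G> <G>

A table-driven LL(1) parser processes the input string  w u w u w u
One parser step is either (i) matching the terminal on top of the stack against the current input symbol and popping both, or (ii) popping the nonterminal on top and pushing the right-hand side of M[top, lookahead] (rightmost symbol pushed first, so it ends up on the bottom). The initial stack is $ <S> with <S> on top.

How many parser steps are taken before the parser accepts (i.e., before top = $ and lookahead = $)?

22

      Stack            Input          Action
   1  $ <S>            w u w u w u $  expand <S> -> w <A>
   2  $ <A> w          w u w u w u $  match w
   3  $ <A>            u w u w u $    expand <A> -> <N> u <S>
   4  $ <S> u <N>      u w u w u $    expand <N> -> <G> <G>
   5  $ <S> u <G> <G>  u w u w u $    expand <G> -> λ
   6  $ <S> u <G>      u w u w u $    expand <G> -> λ
   7  $ <S> u          u w u w u $    match u
   8  $ <S>            w u w u $      expand <S> -> w <A>
   9  $ <A> w          w u w u $      match w
  10  $ <A>            u w u $        expand <A> -> <N> u <S>
  11  $ <S> u <N>      u w u $        expand <N> -> <G> <G>
  12  $ <S> u <G> <G>  u w u $        expand <G> -> λ
  13  $ <S> u <G>      u w u $        expand <G> -> λ
  14  $ <S> u          u w u $        match u
  15  $ <S>            w u $          expand <S> -> w <A>
  16  $ <A> w          w u $          match w
  17  $ <A>            u $            expand <A> -> <N> u <S>
  18  $ <S> u <N>      u $            expand <N> -> <G> <G>
  19  $ <S> u <G> <G>  u $            expand <G> -> λ
  20  $ <S> u <G>      u $            expand <G> -> λ
  21  $ <S> u          u $            match u
  22  $ <S>            $              expand <S> -> λ
Accept reached after 22 steps.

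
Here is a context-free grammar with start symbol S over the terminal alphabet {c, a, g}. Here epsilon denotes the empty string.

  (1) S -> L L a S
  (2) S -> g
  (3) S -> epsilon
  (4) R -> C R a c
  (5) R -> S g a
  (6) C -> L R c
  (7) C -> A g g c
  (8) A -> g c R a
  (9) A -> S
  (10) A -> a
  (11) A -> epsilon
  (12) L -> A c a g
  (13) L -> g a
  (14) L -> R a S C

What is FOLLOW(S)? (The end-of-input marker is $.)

{$, a, c, g}

FIRST(S): from S->L L a S we get {a, c, g}; from S->g we get {g}; from S->epsilon we get {epsilon}. So FIRST(S) = {epsilon, a, c, g}.
FIRST(A): from A->g c R a we get {g}; from A->S we get {epsilon, a, c, g}; from A->a we get {a}; from A->epsilon we get {epsilon}. So FIRST(A) = {epsilon, a, c, g}.
FIRST(R): from R->C R a c we get {a, c, g}; from R->S g a we get {a, c, g}. So FIRST(R) = {a, c, g}.
FIRST(L): from L->A c a g we get {a, c, g}; from L->g a we get {g}; from L->R a S C we get {a, c, g}. So FIRST(L) = {a, c, g}.
FIRST(C): from C->L R c we get {a, c, g}; from C->A g g c we get {a, c, g}. So FIRST(C) = {a, c, g}.
FOLLOW(S) includes $ since S is the start symbol.
FOLLOW(R): in R->C R a c, R is followed by a c with FIRST {a}; in C->L R c, R is followed by c with FIRST {c}; in A->g c R a, R is followed by a with FIRST {a}; in L->R a S C, R is followed by a S C with FIRST {a}. Thus FOLLOW(R) = {a, c}.
FOLLOW(A): in C->A g g c, A is followed by g g c with FIRST {g}; in L->A c a g, A is followed by c a g with FIRST {c}. Thus FOLLOW(A) = {c, g}.
FOLLOW(S): in S->L L a S, the suffix after S is empty (adds nothing new); in R->S g a, S is followed by g a with FIRST {g}; in A->S, the suffix after S is empty, so FOLLOW(S) ⊇ FOLLOW(A) = {c, g}; in L->R a S C, S is followed by C with FIRST {a, c, g}. Thus FOLLOW(S) = {$, a, c, g}.
FOLLOW(L): in S->L L a S (occurrence 1), L is followed by L a S with FIRST {a, c, g}; in S->L L a S (occurrence 2), L is followed by a S with FIRST {a}; in C->L R c, L is followed by R c with FIRST {a, c, g}. Thus FOLLOW(L) = {a, c, g}.
FOLLOW(C): in R->C R a c, C is followed by R a c with FIRST {a, c, g}; in L->R a S C, the suffix after C is empty, so FOLLOW(C) ⊇ FOLLOW(L) = {a, c, g}. Thus FOLLOW(C) = {a, c, g}.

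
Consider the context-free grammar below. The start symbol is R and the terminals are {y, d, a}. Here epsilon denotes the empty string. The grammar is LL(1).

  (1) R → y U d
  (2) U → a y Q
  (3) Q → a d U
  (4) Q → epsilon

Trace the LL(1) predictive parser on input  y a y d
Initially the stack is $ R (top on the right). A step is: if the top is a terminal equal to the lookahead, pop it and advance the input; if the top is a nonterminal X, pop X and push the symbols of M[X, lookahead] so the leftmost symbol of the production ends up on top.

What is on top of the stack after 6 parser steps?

d

     Stack      Input      Action
  1  $ R        y a y d $  expand R → y U d
  2  $ d U y    y a y d $  match y
  3  $ d U      a y d $    expand U → a y Q
  4  $ d Q y a  a y d $    match a
  5  $ d Q y    y d $      match y
  6  $ d Q      d $        expand Q → epsilon
Stack after step 6: $ d (top = d).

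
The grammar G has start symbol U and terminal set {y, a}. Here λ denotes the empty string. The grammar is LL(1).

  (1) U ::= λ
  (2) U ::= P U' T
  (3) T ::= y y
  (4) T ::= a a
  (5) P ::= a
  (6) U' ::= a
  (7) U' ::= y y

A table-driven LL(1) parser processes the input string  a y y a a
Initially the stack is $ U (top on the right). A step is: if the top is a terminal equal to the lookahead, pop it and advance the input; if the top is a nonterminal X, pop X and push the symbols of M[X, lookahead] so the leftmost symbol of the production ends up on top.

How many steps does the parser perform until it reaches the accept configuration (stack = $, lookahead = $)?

step 1: stack=$ U  input=a y y a a $  — expand U ::= P U' T
step 2: stack=$ T U' P  input=a y y a a $  — expand P ::= a
step 3: stack=$ T U' a  input=a y y a a $  — match a
step 4: stack=$ T U'  input=y y a a $  — expand U' ::= y y
step 5: stack=$ T y y  input=y y a a $  — match y
step 6: stack=$ T y  input=y a a $  — match y
step 7: stack=$ T  input=a a $  — expand T ::= a a
step 8: stack=$ a a  input=a a $  — match a
step 9: stack=$ a  input=a $  — match a
Accept reached after 9 steps.

9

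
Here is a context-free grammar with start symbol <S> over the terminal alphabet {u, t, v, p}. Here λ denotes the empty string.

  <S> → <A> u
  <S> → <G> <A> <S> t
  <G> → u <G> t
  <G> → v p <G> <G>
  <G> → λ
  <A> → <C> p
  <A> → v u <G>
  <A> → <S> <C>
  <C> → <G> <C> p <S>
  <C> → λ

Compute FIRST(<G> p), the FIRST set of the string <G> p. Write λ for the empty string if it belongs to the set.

FIRST(<G>): from <G>→u <G> t we get {u}; from <G>→v p <G> <G> we get {v}; from <G>→λ we get {λ}. So FIRST(<G>) = {λ, u, v}.
FIRST(<C>): from <C>→<G> <C> p <S> we get {p, u, v}; from <C>→λ we get {λ}. So FIRST(<C>) = {λ, p, u, v}.
FIRST(<S>): from <S>→<A> u we get {p, u, v}; from <S>→<G> <A> <S> t we get {p, u, v}. So FIRST(<S>) = {p, u, v}.
FIRST(<A>): from <A>→<C> p we get {p, u, v}; from <A>→v u <G> we get {v}; from <A>→<S> <C> we get {p, u, v}. So FIRST(<A>) = {p, u, v}.
FIRST(<G> p): take FIRST of each symbol in turn, carrying on past any symbol whose FIRST contains λ; result {p, u, v}.

{p, u, v}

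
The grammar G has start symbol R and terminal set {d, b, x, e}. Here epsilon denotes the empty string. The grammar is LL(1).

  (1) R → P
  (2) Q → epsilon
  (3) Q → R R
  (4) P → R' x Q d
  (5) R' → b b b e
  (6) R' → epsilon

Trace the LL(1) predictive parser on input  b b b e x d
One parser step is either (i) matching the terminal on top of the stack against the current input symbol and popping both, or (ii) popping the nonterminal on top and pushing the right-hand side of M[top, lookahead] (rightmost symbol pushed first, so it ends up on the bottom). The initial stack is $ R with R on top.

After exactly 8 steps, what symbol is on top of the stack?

step 1: stack=$ R  input=b b b e x d $  — expand R → P
step 2: stack=$ P  input=b b b e x d $  — expand P → R' x Q d
step 3: stack=$ d Q x R'  input=b b b e x d $  — expand R' → b b b e
step 4: stack=$ d Q x e b b b  input=b b b e x d $  — match b
step 5: stack=$ d Q x e b b  input=b b e x d $  — match b
step 6: stack=$ d Q x e b  input=b e x d $  — match b
step 7: stack=$ d Q x e  input=e x d $  — match e
step 8: stack=$ d Q x  input=x d $  — match x
Stack after step 8: $ d Q (top = Q).

Q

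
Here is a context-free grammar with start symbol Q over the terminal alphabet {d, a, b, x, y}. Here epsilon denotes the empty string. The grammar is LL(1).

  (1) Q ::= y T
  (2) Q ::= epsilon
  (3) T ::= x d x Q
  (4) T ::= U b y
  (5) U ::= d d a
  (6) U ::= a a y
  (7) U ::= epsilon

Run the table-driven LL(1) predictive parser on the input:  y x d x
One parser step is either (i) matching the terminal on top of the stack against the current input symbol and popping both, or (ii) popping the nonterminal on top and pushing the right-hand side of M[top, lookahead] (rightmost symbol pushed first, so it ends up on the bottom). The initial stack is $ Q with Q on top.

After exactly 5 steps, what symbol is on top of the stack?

     Stack      Input      Action
  1  $ Q        y x d x $  expand Q ::= y T
  2  $ T y      y x d x $  match y
  3  $ T        x d x $    expand T ::= x d x Q
  4  $ Q x d x  x d x $    match x
  5  $ Q x d    d x $      match d
Stack after step 5: $ Q x (top = x).

x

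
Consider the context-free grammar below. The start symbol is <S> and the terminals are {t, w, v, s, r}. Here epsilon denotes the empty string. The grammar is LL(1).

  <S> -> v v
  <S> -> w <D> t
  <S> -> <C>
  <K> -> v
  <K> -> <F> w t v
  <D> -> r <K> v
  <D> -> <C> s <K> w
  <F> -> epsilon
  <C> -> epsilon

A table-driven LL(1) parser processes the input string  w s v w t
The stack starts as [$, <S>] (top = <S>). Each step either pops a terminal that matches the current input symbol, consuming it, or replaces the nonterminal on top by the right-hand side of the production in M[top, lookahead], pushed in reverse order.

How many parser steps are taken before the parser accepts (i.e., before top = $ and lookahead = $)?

     Stack            Input        Action
  1  $ <S>            w s v w t $  expand <S> -> w <D> t
  2  $ t <D> w        w s v w t $  match w
  3  $ t <D>          s v w t $    expand <D> -> <C> s <K> w
  4  $ t w <K> s <C>  s v w t $    expand <C> -> epsilon
  5  $ t w <K> s      s v w t $    match s
  6  $ t w <K>        v w t $      expand <K> -> v
  7  $ t w v          v w t $      match v
  8  $ t w            w t $        match w
  9  $ t              t $          match t
Accept reached after 9 steps.

9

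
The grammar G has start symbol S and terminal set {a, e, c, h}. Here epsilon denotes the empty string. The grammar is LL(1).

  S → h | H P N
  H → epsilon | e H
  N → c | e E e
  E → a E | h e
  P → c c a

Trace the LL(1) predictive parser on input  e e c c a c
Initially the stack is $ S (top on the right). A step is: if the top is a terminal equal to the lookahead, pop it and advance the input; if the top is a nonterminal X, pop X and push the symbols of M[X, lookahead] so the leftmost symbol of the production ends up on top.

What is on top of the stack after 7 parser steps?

step 1: stack=$ S  input=e e c c a c $  — expand S → H P N
step 2: stack=$ N P H  input=e e c c a c $  — expand H → e H
step 3: stack=$ N P H e  input=e e c c a c $  — match e
step 4: stack=$ N P H  input=e c c a c $  — expand H → e H
step 5: stack=$ N P H e  input=e c c a c $  — match e
step 6: stack=$ N P H  input=c c a c $  — expand H → epsilon
step 7: stack=$ N P  input=c c a c $  — expand P → c c a
Stack after step 7: $ N a c c (top = c).

c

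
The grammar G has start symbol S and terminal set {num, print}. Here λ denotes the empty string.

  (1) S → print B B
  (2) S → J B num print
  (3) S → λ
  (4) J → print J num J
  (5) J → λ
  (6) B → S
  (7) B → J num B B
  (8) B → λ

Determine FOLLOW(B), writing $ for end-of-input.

FIRST(J): from J→print J num J we get {print}; from J→λ we get {λ}. So FIRST(J) = {λ, print}.
FIRST(S): from S→print B B we get {print}; from S→J B num print we get {num, print}; from S→λ we get {λ}. So FIRST(S) = {λ, num, print}.
FIRST(B): from B→S we get {λ, num, print}; from B→J num B B we get {num, print}; from B→λ we get {λ}. So FIRST(B) = {λ, num, print}.
FOLLOW(S) includes $ since S is the start symbol.
FOLLOW(J): in S→J B num print, J is followed by B num print with FIRST {num, print}; in J→print J num J (occurrence 1), J is followed by num J with FIRST {num}; in J→print J num J (occurrence 2), the suffix after J is empty (adds nothing new); in B→J num B B, J is followed by num B B with FIRST {num}. Thus FOLLOW(J) = {num, print}.
FOLLOW(S): in B→S, the suffix after S is empty, so FOLLOW(S) ⊇ FOLLOW(B) = {$, num, print}. Thus FOLLOW(S) = {$, num, print}.
FOLLOW(B): in S→print B B (occurrence 1), B is followed by B with FIRST {λ, num, print}; in S→print B B (occurrence 1), the suffix after B is nullable, so FOLLOW(B) ⊇ FOLLOW(S) = {$, num, print}; in S→print B B (occurrence 2), the suffix after B is empty, so FOLLOW(B) ⊇ FOLLOW(S) = {$, num, print}; in S→J B num print, B is followed by num print with FIRST {num}; in B→J num B B (occurrence 1), B is followed by B with FIRST {λ, num, print}; in B→J num B B (occurrence 1), the suffix after B is nullable (adds nothing new); in B→J num B B (occurrence 2), the suffix after B is empty (adds nothing new). Thus FOLLOW(B) = {$, num, print}.

{$, num, print}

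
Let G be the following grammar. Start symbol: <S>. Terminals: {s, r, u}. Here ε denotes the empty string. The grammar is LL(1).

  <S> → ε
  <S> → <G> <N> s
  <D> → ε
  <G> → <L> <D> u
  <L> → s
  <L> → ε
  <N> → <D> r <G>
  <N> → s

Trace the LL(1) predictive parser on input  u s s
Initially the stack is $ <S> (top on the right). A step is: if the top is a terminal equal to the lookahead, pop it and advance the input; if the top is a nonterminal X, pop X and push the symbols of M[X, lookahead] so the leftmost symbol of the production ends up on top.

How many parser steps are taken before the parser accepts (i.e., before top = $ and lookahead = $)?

step 1: stack=$ <S>  input=u s s $  — expand <S> → <G> <N> s
step 2: stack=$ s <N> <G>  input=u s s $  — expand <G> → <L> <D> u
step 3: stack=$ s <N> u <D> <L>  input=u s s $  — expand <L> → ε
step 4: stack=$ s <N> u <D>  input=u s s $  — expand <D> → ε
step 5: stack=$ s <N> u  input=u s s $  — match u
step 6: stack=$ s <N>  input=s s $  — expand <N> → s
step 7: stack=$ s s  input=s s $  — match s
step 8: stack=$ s  input=s $  — match s
Accept reached after 8 steps.

8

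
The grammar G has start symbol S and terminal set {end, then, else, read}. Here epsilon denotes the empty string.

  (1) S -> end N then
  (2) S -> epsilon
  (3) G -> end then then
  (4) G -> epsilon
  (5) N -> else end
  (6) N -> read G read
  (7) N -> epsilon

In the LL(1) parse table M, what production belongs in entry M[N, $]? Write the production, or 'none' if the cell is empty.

none

FIRST(S) = {epsilon, end}
FIRST(G) = {epsilon, end}
FIRST(N) = {epsilon, else, read}
FOLLOW(S) includes $ since S is the start symbol.
FOLLOW(N): in S->end N then, N is followed by then with FIRST {then}. Thus FOLLOW(N) = {then}.
For N -> else end: FIRST(else end) = {else}, so it goes in M[N, t] for t ∈ {else}.
For N -> read G read: FIRST(read G read) = {read}, so it goes in M[N, t] for t ∈ {read}.
For N -> epsilon: FIRST(epsilon) = {epsilon}, so it goes in M[N, t] for t ∈ {}; since epsilon ∈ FIRST, also for every t ∈ FOLLOW(N) = {then}.
None of these place a production in M[N, $].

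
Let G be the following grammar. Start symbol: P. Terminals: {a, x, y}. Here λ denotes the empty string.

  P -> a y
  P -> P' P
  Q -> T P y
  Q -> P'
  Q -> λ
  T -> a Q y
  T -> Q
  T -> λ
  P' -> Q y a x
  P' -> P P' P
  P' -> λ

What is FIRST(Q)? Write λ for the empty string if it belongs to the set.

FIRST(P) = {a, y}  (via P' P)
FIRST(Q) = {λ, a, y}  (via T P y, P')
FIRST(T) = {λ, a, y}  (via Q)
FIRST(P') = {λ, a, y}  (via Q y a x, P P' P)

{λ, a, y}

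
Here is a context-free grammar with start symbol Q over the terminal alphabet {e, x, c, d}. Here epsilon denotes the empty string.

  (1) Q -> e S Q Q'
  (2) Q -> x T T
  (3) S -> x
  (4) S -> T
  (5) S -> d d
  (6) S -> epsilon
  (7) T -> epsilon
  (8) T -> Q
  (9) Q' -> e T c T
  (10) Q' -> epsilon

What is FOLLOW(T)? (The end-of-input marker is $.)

{$, c, e, x}

FIRST(Q) = {e, x}
FIRST(Q') = {epsilon, e}
FIRST(T) = {epsilon, e, x}  (via Q)
FIRST(S) = {epsilon, d, e, x}  (via T)
FOLLOW(Q) includes $ since Q is the start symbol.
FOLLOW(S): in Q->e S Q Q', S is followed by Q Q' with FIRST {e, x}. Thus FOLLOW(S) = {e, x}.
FOLLOW(Q): in Q->e S Q Q', Q is followed by Q' with FIRST {epsilon, e}; in Q->e S Q Q', the suffix after Q is nullable (adds nothing new); in T->Q, the suffix after Q is empty, so FOLLOW(Q) ⊇ FOLLOW(T) = {$, c, e, x}. Thus FOLLOW(Q) = {$, c, e, x}.
FOLLOW(Q'): in Q->e S Q Q', the suffix after Q' is empty, so FOLLOW(Q') ⊇ FOLLOW(Q) = {$, c, e, x}. Thus FOLLOW(Q') = {$, c, e, x}.
FOLLOW(T): in Q->x T T (occurrence 1), T is followed by T with FIRST {epsilon, e, x}; in Q->x T T (occurrence 1), the suffix after T is nullable, so FOLLOW(T) ⊇ FOLLOW(Q) = {$, c, e, x}; in Q->x T T (occurrence 2), the suffix after T is empty, so FOLLOW(T) ⊇ FOLLOW(Q) = {$, c, e, x}; in S->T, the suffix after T is empty, so FOLLOW(T) ⊇ FOLLOW(S) = {e, x}; in Q'->e T c T (occurrence 1), T is followed by c T with FIRST {c}; in Q'->e T c T (occurrence 2), the suffix after T is empty, so FOLLOW(T) ⊇ FOLLOW(Q') = {$, c, e, x}. Thus FOLLOW(T) = {$, c, e, x}.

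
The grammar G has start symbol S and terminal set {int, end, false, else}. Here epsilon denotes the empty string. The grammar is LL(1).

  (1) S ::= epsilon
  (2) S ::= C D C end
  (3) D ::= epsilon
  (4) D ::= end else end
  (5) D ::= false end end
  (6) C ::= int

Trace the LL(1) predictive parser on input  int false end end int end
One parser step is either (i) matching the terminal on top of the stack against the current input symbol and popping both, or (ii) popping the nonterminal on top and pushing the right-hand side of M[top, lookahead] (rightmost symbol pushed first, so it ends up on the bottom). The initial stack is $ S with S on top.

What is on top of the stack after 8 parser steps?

step 1: stack=$ S  input=int false end end int end $  — expand S ::= C D C end
step 2: stack=$ end C D C  input=int false end end int end $  — expand C ::= int
step 3: stack=$ end C D int  input=int false end end int end $  — match int
step 4: stack=$ end C D  input=false end end int end $  — expand D ::= false end end
step 5: stack=$ end C end end false  input=false end end int end $  — match false
step 6: stack=$ end C end end  input=end end int end $  — match end
step 7: stack=$ end C end  input=end int end $  — match end
step 8: stack=$ end C  input=int end $  — expand C ::= int
Stack after step 8: $ end int (top = int).

int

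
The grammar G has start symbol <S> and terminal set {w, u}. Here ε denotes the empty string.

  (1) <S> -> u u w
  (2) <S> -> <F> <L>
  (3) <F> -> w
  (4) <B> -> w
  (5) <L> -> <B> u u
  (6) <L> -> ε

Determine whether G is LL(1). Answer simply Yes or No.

FIRST(<S>) = {u, w}
FIRST(<F>) = {w}
FIRST(<B>) = {w}
FIRST(<L>) = {ε, w}
FOLLOW(<S>) = {$}
FOLLOW(<F>) = {$, w}
FOLLOW(<B>) = {u}
FOLLOW(<L>) = {$}
Each cell of M receives at most one production.

Yes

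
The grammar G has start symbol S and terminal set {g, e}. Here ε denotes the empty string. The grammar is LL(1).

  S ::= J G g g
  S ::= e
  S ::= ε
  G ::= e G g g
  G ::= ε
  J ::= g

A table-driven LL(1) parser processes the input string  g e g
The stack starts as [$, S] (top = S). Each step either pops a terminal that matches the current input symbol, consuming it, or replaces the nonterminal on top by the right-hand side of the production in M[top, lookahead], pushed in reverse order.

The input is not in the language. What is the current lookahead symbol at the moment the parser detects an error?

$

step 1: stack=$ S  input=g e g $  — expand S ::= J G g g
step 2: stack=$ g g G J  input=g e g $  — expand J ::= g
step 3: stack=$ g g G g  input=g e g $  — match g
step 4: stack=$ g g G  input=e g $  — expand G ::= e G g g
step 5: stack=$ g g g g G e  input=e g $  — match e
step 6: stack=$ g g g g G  input=g $  — expand G ::= ε
step 7: stack=$ g g g g  input=g $  — match g
step 8: stack=$ g g g  input=$  — error: top is terminal g but lookahead is $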